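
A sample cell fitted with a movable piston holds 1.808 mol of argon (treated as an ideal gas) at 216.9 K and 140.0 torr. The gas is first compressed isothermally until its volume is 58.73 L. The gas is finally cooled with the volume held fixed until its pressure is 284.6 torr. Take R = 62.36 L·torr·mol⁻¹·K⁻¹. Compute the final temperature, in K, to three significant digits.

From PV = nRT: V₁ = nRT₁/P₁ = 174.7 L.
Isothermal, so P V is constant: T₂ = T₁; P₂ = P₁·(V₁/V₂) = 416.4 torr.
V constant ⇒ P ∝ T: V₃ = V₂; T₃ = T₂·(P₃/P₂) = 148.2 K.

T₃ ≈ 148 K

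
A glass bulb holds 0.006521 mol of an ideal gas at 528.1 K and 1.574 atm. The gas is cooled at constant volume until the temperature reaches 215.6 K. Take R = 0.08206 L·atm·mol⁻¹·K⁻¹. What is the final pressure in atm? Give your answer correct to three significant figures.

P₂ ≈ 0.643 atm

From PV = nRT: V₁ = nRT₁/P₁ = 0.1795 L.
Isochoric, so P/T is constant: V₂ = V₁; P₂ = P₁·(T₂/T₁) = 0.6426 atm.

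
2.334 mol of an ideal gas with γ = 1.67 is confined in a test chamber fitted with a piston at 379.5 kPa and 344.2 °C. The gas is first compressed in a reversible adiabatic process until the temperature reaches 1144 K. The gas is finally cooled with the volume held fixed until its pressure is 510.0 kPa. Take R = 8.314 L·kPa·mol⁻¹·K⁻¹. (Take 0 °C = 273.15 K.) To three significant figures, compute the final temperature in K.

T₃ ≈ 330 K

Convert: T₁ = 617.3 K.
From PV = nRT: V₁ = nRT₁/P₁ = 31.57 L.
Reversible adiabatic, γ = 1.67: P₂ = P₁·(T₂/T₁)^(γ/(γ−1)) = 1766 kPa; V₂ = V₁·(T₁/T₂)^(1/(γ−1)) = 12.57 L.
V constant ⇒ P ∝ T: V₃ = V₂; T₃ = T₂·(P₃/P₂) = 330.4 K.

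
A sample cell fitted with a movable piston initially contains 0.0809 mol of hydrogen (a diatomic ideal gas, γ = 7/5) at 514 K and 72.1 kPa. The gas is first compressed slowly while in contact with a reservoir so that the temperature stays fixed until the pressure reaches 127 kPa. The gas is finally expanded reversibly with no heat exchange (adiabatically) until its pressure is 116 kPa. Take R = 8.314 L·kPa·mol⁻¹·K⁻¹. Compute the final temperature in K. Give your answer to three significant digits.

From PV = nRT: V₁ = nRT₁/P₁ = 4.795 L.
Isothermal, so P V is constant: T₂ = T₁; V₂ = V₁·(P₁/P₂) = 2.722 L.
Reversible adiabatic, γ = 7/5: T₃ = T₂·(P₃/P₂)^((γ−1)/γ) = 500.9 K; V₃ = V₂·(P₂/P₃)^(1/γ) = 2.904 L.

T₃ ≈ 501 K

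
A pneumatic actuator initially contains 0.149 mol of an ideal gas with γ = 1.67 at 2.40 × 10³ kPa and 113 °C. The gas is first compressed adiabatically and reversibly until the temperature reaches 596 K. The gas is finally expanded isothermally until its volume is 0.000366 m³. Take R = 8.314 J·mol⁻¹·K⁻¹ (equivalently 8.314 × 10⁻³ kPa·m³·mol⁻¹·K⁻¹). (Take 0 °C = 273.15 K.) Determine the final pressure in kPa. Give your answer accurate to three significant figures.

Convert: T₁ = 386.1 K.
From PV = nRT: V₁ = nRT₁/P₁ = 0.0001993 m³.
Adiabatic (γ = 1.67), T V^(γ−1) and P V^γ constant: P₂ = P₁·(T₂/T₁)^(γ/(γ−1)) = 7080 kPa; V₂ = V₁·(T₁/T₂)^(1/(γ−1)) = 0.0001043 m³.
Isothermal, so P V is constant: T₃ = T₂; P₃ = P₂·(V₂/V₃) = 2017 kPa.

P₃ ≈ 2.02e+03 kPa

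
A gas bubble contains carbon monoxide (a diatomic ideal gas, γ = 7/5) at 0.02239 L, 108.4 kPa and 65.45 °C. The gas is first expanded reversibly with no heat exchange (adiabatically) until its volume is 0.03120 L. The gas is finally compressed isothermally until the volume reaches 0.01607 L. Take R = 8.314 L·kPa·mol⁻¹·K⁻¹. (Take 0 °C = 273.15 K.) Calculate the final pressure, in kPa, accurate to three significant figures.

P₃ ≈ 132 kPa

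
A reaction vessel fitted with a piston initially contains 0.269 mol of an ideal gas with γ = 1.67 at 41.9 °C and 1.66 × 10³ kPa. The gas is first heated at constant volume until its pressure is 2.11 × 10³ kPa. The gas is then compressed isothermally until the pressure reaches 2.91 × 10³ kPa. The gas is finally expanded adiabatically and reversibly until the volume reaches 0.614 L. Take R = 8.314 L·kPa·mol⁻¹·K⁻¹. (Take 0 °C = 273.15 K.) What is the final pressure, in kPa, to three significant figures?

P₄ ≈ 918 kPa

Convert: T₁ = 315.0 K.
From PV = nRT: V₁ = nRT₁/P₁ = 0.4245 L.
Isochoric, so P/T is constant: V₂ = V₁; T₂ = T₁·(P₂/P₁) = 400.5 K.
Isothermal, so P V is constant: T₃ = T₂; V₃ = V₂·(P₂/P₃) = 0.3078 L.
Adiabatic (γ = 1.67), T V^(γ−1) and P V^γ constant: T₄ = T₃·(V₃/V₄)^(γ−1) = 252.1 K; P₄ = P₃·(V₃/V₄)^γ = 918.3 kPa.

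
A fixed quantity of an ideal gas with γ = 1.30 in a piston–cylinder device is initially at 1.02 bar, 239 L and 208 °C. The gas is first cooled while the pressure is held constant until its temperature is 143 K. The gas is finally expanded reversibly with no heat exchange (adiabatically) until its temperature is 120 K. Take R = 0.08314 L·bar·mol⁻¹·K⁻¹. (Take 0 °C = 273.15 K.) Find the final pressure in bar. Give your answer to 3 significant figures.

Convert: T₁ = 481.1 K.
P constant ⇒ V ∝ T: P₂ = P₁; V₂ = V₁·(T₂/T₁) = 71.03 L.
Reversible adiabatic, γ = 1.30: P₃ = P₂·(T₃/T₂)^(γ/(γ−1)) = 0.4771 bar; V₃ = V₂·(T₂/T₃)^(1/(γ−1)) = 127.4 L.

P₃ ≈ 0.477 bar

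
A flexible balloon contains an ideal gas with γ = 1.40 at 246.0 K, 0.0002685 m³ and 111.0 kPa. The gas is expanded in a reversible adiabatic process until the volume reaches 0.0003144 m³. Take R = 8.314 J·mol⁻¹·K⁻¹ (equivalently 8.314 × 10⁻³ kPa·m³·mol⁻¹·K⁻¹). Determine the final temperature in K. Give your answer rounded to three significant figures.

T₂ ≈ 231 K

Adiabatic (γ = 1.40), T V^(γ−1) and P V^γ constant: T₂ = T₁·(V₁/V₂)^(γ−1) = 231.0 K; P₂ = P₁·(V₁/V₂)^γ = 89.00 kPa.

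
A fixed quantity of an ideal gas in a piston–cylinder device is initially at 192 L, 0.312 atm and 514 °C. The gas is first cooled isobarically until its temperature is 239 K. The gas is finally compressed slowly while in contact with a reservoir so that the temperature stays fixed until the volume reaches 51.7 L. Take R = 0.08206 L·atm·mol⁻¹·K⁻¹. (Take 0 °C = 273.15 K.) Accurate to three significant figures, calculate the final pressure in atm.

P₃ ≈ 0.352 atm

Convert: T₁ = 787.1 K.
Isobaric, so V/T is constant: P₂ = P₁; V₂ = V₁·(T₂/T₁) = 58.30 L.
T constant ⇒ Boyle's law P V = const: T₃ = T₂; P₃ = P₂·(V₂/V₃) = 0.3518 atm.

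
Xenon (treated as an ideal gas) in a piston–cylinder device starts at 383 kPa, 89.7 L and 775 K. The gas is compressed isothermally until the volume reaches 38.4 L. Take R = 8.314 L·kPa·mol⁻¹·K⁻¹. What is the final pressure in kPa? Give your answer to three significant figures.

Isothermal, so P V is constant: T₂ = T₁; P₂ = P₁·(V₁/V₂) = 894.7 kPa.

P₂ ≈ 895 kPa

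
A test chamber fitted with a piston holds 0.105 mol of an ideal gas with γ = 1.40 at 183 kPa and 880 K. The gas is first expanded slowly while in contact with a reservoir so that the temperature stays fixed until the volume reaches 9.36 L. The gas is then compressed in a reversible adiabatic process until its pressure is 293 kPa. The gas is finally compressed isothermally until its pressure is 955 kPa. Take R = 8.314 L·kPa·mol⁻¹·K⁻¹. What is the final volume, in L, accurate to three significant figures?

V₄ ≈ 1.16 L

From PV = nRT: V₁ = nRT₁/P₁ = 4.198 L.
T constant ⇒ Boyle's law P V = const: T₂ = T₁; P₂ = P₁·(V₁/V₂) = 82.07 kPa.
Reversible adiabatic, γ = 1.40: T₃ = T₂·(P₃/P₂)^((γ−1)/γ) = 1266 K; V₃ = V₂·(P₂/P₃)^(1/γ) = 3.772 L.
Isothermal, so P V is constant: T₄ = T₃; V₄ = V₃·(P₃/P₄) = 1.157 L.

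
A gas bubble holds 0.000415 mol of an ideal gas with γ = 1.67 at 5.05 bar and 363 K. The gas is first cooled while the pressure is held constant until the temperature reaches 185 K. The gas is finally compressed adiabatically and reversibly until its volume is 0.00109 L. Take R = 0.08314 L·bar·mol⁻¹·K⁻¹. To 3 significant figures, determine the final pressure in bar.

P₃ ≈ 6.47 bar

From PV = nRT: V₁ = nRT₁/P₁ = 0.002480 L.
P constant ⇒ V ∝ T: P₂ = P₁; V₂ = V₁·(T₂/T₁) = 0.001264 L.
Reversible adiabatic, γ = 1.67: T₃ = T₂·(V₂/V₃)^(γ−1) = 204.3 K; P₃ = P₂·(V₂/V₃)^γ = 6.467 bar.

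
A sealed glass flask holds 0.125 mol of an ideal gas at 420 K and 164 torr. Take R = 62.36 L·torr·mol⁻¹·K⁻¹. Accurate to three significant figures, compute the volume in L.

PV = nRT ⇒ V = nRT/P = (0.125 × 62.36 × 420) / 164

V ≈ 20.0 L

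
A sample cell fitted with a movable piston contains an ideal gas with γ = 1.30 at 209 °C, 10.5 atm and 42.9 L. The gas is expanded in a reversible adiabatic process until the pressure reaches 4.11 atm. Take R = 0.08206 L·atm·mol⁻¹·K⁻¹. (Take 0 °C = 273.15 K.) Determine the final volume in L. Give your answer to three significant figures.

V₂ ≈ 88.3 L

Convert: T₁ = 482.1 K.
Adiabatic (γ = 1.30), T V^(γ−1) and P V^γ constant: T₂ = T₁·(P₂/P₁)^((γ−1)/γ) = 388.3 K; V₂ = V₁·(P₁/P₂)^(1/γ) = 88.27 L.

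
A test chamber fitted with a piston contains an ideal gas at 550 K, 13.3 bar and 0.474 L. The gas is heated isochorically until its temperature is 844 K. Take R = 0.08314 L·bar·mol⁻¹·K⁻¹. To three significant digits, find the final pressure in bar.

V constant ⇒ P ∝ T: V₂ = V₁; P₂ = P₁·(T₂/T₁) = 20.41 bar.

P₂ ≈ 20.4 bar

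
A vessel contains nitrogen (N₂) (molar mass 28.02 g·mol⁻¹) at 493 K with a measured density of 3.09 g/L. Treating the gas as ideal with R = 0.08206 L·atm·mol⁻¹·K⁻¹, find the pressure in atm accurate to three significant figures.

P ≈ 4.46 atm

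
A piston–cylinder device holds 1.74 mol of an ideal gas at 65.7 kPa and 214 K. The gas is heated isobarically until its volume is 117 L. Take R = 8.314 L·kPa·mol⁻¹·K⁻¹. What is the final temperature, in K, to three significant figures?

T₂ ≈ 531 K

From PV = nRT: V₁ = nRT₁/P₁ = 47.12 L.
Isobaric, so V/T is constant: P₂ = P₁; T₂ = T₁·(V₂/V₁) = 531.4 K.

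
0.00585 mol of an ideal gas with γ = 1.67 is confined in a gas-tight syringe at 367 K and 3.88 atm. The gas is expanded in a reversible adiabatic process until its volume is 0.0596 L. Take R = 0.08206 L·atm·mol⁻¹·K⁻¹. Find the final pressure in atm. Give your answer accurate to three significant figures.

From PV = nRT: V₁ = nRT₁/P₁ = 0.04541 L.
Adiabatic (γ = 1.67), T V^(γ−1) and P V^γ constant: T₂ = T₁·(V₁/V₂)^(γ−1) = 305.9 K; P₂ = P₁·(V₁/V₂)^γ = 2.464 atm.

P₂ ≈ 2.46 atm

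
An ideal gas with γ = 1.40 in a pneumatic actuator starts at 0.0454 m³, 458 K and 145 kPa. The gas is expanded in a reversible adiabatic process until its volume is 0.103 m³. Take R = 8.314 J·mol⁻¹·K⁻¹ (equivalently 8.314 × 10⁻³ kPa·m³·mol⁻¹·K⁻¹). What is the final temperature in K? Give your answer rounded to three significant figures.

Reversible adiabatic, γ = 1.40: T₂ = T₁·(V₁/V₂)^(γ−1) = 330.0 K; P₂ = P₁·(V₁/V₂)^γ = 46.05 kPa.

T₂ ≈ 330 K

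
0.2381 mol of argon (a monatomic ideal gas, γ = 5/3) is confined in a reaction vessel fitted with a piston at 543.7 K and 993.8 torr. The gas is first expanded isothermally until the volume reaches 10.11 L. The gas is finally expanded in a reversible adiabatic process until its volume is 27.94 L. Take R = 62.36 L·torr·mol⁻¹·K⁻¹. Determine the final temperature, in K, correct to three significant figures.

From PV = nRT: V₁ = nRT₁/P₁ = 8.123 L.
T constant ⇒ Boyle's law P V = const: T₂ = T₁; P₂ = P₁·(V₁/V₂) = 798.5 torr.
Adiabatic (γ = 5/3), T V^(γ−1) and P V^γ constant: T₃ = T₂·(V₂/V₃)^(γ−1) = 276.1 K; P₃ = P₂·(V₂/V₃)^γ = 146.7 torr.

T₃ ≈ 276 K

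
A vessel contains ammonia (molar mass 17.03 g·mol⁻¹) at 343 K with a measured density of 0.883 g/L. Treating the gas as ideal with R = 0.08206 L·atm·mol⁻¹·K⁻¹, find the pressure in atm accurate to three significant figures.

P ≈ 1.46 atm

ρ = PM/(RT) ⇒ P = ρRT/M = (0.883 × 0.08206 × 343.0) / 17.03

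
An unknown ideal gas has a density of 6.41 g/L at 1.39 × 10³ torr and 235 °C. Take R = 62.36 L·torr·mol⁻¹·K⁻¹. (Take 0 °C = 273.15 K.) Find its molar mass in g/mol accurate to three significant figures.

M ≈ 146 g/mol

ρ = PM/(RT) ⇒ M = ρRT/P = (6.41 × 62.36 × 508.1) / 1.39e+03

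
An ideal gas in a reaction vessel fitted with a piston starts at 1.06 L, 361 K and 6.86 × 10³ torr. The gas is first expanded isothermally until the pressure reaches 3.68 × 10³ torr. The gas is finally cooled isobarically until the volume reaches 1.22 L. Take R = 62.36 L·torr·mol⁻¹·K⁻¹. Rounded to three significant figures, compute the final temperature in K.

T₃ ≈ 223 K

Isothermal, so P V is constant: T₂ = T₁; V₂ = V₁·(P₁/P₂) = 1.976 L.
Isobaric, so V/T is constant: P₃ = P₂; T₃ = T₂·(V₃/V₂) = 222.9 K.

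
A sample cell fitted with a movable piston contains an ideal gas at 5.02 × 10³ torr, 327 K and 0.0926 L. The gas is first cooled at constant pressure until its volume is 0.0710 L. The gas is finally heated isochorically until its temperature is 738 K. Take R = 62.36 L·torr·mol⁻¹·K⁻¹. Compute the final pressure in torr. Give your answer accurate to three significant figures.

P₃ ≈ 1.48e+04 torr

P constant ⇒ V ∝ T: P₂ = P₁; T₂ = T₁·(V₂/V₁) = 250.7 K.
Isochoric, so P/T is constant: V₃ = V₂; P₃ = P₂·(T₃/T₂) = 1.478e+04 torr.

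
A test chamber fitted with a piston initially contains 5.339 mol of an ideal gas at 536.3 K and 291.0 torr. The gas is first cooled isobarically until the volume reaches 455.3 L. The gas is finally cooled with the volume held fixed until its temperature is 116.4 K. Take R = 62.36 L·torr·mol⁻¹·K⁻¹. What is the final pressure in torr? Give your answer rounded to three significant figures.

P₃ ≈ 85.1 torr

From PV = nRT: V₁ = nRT₁/P₁ = 613.6 L.
P constant ⇒ V ∝ T: P₂ = P₁; T₂ = T₁·(V₂/V₁) = 397.9 K.
V constant ⇒ P ∝ T: V₃ = V₂; P₃ = P₂·(T₃/T₂) = 85.12 torr.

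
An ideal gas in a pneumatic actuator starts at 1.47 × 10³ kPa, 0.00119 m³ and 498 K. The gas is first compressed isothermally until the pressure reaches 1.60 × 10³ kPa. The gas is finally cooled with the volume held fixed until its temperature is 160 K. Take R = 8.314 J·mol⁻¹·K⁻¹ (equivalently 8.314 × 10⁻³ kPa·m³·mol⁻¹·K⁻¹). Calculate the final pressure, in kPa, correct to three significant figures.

Isothermal, so P V is constant: T₂ = T₁; V₂ = V₁·(P₁/P₂) = 0.001093 m³.
Isochoric, so P/T is constant: V₃ = V₂; P₃ = P₂·(T₃/T₂) = 514.1 kPa.

P₃ ≈ 514 kPa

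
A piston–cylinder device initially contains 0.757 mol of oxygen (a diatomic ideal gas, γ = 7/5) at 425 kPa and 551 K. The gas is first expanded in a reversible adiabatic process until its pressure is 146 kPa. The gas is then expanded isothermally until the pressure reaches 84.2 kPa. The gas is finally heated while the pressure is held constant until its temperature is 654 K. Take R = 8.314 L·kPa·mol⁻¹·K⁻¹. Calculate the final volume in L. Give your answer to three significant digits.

V₄ ≈ 48.9 L

From PV = nRT: V₁ = nRT₁/P₁ = 8.160 L.
Adiabatic (γ = 7/5), T V^(γ−1) and P V^γ constant: T₂ = T₁·(P₂/P₁)^((γ−1)/γ) = 406.0 K; V₂ = V₁·(P₁/P₂)^(1/γ) = 17.50 L.
T constant ⇒ Boyle's law P V = const: T₃ = T₂; V₃ = V₂·(P₂/P₃) = 30.35 L.
P constant ⇒ V ∝ T: P₄ = P₃; V₄ = V₃·(T₄/T₃) = 48.88 L.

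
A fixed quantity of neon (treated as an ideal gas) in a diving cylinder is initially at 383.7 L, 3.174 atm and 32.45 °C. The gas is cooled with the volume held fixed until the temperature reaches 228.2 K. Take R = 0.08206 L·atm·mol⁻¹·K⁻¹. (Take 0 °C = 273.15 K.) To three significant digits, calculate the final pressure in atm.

P₂ ≈ 2.37 atm

Convert: T₁ = 305.6 K.
Isochoric, so P/T is constant: V₂ = V₁; P₂ = P₁·(T₂/T₁) = 2.370 atm.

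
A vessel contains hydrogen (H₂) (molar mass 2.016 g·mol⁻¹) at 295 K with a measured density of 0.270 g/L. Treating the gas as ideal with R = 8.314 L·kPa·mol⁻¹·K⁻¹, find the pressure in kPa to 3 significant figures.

P ≈ 328 kPa

ρ = PM/(RT) ⇒ P = ρRT/M = (0.270 × 8.314 × 295.0) / 2.016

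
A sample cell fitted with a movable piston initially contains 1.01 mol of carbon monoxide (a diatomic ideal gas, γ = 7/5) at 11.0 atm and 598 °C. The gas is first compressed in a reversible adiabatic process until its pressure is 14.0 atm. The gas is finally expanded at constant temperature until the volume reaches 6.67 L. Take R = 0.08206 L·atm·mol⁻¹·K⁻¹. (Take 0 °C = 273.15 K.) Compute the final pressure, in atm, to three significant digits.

P₃ ≈ 11.6 atm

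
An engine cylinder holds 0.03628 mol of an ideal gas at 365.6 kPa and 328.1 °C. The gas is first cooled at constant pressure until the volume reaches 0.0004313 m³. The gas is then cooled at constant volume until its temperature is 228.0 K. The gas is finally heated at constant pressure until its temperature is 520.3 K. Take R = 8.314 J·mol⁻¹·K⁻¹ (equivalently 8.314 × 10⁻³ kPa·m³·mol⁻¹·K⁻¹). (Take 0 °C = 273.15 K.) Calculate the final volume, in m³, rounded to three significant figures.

V₄ ≈ 0.000984 m³

Convert: T₁ = 601.2 K.
From PV = nRT: V₁ = nRT₁/P₁ = 0.0004961 m³.
Isobaric, so V/T is constant: P₂ = P₁; T₂ = T₁·(V₂/V₁) = 522.8 K.
Isochoric, so P/T is constant: V₃ = V₂; P₃ = P₂·(T₃/T₂) = 159.5 kPa.
Isobaric, so V/T is constant: P₄ = P₃; V₄ = V₃·(T₄/T₃) = 0.0009842 m³.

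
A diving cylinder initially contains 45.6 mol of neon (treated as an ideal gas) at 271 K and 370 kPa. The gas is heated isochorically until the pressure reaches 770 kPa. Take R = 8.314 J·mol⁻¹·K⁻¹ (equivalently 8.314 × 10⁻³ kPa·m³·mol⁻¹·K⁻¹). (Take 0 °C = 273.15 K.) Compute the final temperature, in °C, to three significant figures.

T₂ ≈ 291 °C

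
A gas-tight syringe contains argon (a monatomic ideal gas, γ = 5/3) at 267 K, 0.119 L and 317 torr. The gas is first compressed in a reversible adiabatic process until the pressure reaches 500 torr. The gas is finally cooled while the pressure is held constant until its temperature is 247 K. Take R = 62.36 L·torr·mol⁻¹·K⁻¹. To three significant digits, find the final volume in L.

V₃ ≈ 0.0698 L

Reversible adiabatic, γ = 5/3: T₂ = T₁·(P₂/P₁)^((γ−1)/γ) = 320.4 K; V₂ = V₁·(P₁/P₂)^(1/γ) = 0.09053 L.
P constant ⇒ V ∝ T: P₃ = P₂; V₃ = V₂·(T₃/T₂) = 0.06979 L.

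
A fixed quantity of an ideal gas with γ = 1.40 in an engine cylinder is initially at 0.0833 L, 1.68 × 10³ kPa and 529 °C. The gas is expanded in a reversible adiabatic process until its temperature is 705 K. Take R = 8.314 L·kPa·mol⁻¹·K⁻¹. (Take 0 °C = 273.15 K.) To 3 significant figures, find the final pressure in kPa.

P₂ ≈ 1.07e+03 kPa

Convert: T₁ = 802.1 K.
Adiabatic (γ = 1.40), T V^(γ−1) and P V^γ constant: P₂ = P₁·(T₂/T₁)^(γ/(γ−1)) = 1069 kPa; V₂ = V₁·(T₁/T₂)^(1/(γ−1)) = 0.1150 L.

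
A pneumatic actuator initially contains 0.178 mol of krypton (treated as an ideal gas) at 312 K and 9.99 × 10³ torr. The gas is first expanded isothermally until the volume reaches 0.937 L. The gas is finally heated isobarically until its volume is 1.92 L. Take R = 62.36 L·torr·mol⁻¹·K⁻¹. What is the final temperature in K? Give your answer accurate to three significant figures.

T₃ ≈ 639 K

From PV = nRT: V₁ = nRT₁/P₁ = 0.3467 L.
Isothermal, so P V is constant: T₂ = T₁; P₂ = P₁·(V₁/V₂) = 3696 torr.
P constant ⇒ V ∝ T: P₃ = P₂; T₃ = T₂·(V₃/V₂) = 639.3 K.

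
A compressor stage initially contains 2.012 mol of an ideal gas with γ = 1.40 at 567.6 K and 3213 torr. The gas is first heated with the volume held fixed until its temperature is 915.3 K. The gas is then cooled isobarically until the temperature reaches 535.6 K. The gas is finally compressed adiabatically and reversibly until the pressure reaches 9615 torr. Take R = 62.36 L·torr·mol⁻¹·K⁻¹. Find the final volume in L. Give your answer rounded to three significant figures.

V₄ ≈ 8.34 L

From PV = nRT: V₁ = nRT₁/P₁ = 22.16 L.
Isochoric, so P/T is constant: V₂ = V₁; P₂ = P₁·(T₂/T₁) = 5181 torr.
Isobaric, so V/T is constant: P₃ = P₂; V₃ = V₂·(T₃/T₂) = 12.97 L.
Adiabatic (γ = 1.40), T V^(γ−1) and P V^γ constant: T₄ = T₃·(P₄/P₃)^((γ−1)/γ) = 639.1 K; V₄ = V₃·(P₃/P₄)^(1/γ) = 8.340 L.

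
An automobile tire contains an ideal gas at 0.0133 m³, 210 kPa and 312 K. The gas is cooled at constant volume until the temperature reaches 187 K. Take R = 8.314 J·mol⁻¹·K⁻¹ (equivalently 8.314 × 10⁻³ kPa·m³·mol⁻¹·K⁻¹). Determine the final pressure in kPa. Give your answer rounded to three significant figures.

V constant ⇒ P ∝ T: V₂ = V₁; P₂ = P₁·(T₂/T₁) = 125.9 kPa.

P₂ ≈ 126 kPa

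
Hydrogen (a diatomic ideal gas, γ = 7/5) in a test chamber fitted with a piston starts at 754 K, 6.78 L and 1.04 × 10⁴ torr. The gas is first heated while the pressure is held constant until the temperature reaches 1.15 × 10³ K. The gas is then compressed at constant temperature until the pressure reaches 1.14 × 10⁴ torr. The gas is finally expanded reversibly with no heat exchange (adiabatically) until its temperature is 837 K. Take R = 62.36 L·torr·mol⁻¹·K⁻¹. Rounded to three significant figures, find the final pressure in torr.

P₄ ≈ 3.75e+03 torr

P constant ⇒ V ∝ T: P₂ = P₁; V₂ = V₁·(T₂/T₁) = 10.34 L.
T constant ⇒ Boyle's law P V = const: T₃ = T₂; V₃ = V₂·(P₂/P₃) = 9.434 L.
Reversible adiabatic, γ = 7/5: P₄ = P₃·(T₄/T₃)^(γ/(γ−1)) = 3750 torr; V₄ = V₃·(T₃/T₄)^(1/(γ−1)) = 20.87 L.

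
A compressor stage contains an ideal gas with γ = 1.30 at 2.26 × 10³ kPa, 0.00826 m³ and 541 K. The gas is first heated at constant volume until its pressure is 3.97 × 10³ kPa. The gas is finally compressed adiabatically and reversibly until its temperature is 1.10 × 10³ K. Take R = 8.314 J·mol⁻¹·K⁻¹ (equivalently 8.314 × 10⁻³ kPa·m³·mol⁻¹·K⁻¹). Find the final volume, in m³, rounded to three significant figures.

Isochoric, so P/T is constant: V₂ = V₁; T₂ = T₁·(P₂/P₁) = 950.3 K.
Adiabatic (γ = 1.30), T V^(γ−1) and P V^γ constant: P₃ = P₂·(T₃/T₂)^(γ/(γ−1)) = 7482 kPa; V₃ = V₂·(T₂/T₃)^(1/(γ−1)) = 0.005073 m³.

V₃ ≈ 0.00507 m³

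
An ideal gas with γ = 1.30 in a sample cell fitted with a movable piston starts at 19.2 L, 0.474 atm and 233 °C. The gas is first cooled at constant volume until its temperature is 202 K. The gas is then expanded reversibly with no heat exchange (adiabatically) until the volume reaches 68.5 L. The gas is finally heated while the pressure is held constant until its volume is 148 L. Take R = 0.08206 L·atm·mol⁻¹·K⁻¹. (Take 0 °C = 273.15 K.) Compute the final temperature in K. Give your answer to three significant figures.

T₄ ≈ 298 K

Convert: T₁ = 506.1 K.
Isochoric, so P/T is constant: V₂ = V₁; P₂ = P₁·(T₂/T₁) = 0.1892 atm.
Adiabatic (γ = 1.30), T V^(γ−1) and P V^γ constant: T₃ = T₂·(V₂/V₃)^(γ−1) = 137.9 K; P₃ = P₂·(V₂/V₃)^γ = 0.03620 atm.
Isobaric, so V/T is constant: P₄ = P₃; T₄ = T₃·(V₄/V₃) = 298.0 K.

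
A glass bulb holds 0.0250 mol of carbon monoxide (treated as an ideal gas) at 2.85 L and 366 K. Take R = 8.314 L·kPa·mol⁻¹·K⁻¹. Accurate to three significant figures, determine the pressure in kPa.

P ≈ 26.7 kPa

PV = nRT ⇒ P = nRT/V = (0.0250 × 8.314 × 366) / 2.85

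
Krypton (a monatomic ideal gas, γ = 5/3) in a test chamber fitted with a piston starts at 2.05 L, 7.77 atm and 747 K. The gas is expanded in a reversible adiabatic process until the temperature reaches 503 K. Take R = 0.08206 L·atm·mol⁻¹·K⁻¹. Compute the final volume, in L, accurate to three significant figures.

Adiabatic (γ = 5/3), T V^(γ−1) and P V^γ constant: P₂ = P₁·(T₂/T₁)^(γ/(γ−1)) = 2.891 atm; V₂ = V₁·(T₁/T₂)^(1/(γ−1)) = 3.710 L.

V₂ ≈ 3.71 L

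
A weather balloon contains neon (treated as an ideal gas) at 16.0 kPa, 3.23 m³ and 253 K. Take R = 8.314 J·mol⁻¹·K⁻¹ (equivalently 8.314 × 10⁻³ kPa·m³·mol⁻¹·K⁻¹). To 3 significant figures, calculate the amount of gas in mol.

n ≈ 24.6 mol

PV = nRT ⇒ n = PV/(RT) = (16.0 × 3.23) / (8.314 × 10⁻³ × 253)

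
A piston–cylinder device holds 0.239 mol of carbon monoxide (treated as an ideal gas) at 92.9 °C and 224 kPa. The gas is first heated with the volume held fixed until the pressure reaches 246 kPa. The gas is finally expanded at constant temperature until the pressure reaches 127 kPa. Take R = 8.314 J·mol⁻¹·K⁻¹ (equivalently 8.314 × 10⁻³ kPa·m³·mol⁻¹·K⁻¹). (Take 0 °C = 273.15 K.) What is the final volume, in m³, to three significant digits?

V₃ ≈ 0.00629 m³

Convert: T₁ = 366.0 K.
From PV = nRT: V₁ = nRT₁/P₁ = 0.003247 m³.
V constant ⇒ P ∝ T: V₂ = V₁; T₂ = T₁·(P₂/P₁) = 402.0 K.
Isothermal, so P V is constant: T₃ = T₂; V₃ = V₂·(P₂/P₃) = 0.006290 m³.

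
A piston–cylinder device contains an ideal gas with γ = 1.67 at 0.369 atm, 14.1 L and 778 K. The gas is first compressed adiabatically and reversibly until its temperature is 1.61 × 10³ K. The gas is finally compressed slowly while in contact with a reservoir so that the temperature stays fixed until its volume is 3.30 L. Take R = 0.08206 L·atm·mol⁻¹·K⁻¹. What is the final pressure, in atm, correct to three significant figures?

P₃ ≈ 3.26 atm

Reversible adiabatic, γ = 1.67: P₂ = P₁·(T₂/T₁)^(γ/(γ−1)) = 2.261 atm; V₂ = V₁·(T₁/T₂)^(1/(γ−1)) = 4.762 L.
T constant ⇒ Boyle's law P V = const: T₃ = T₂; P₃ = P₂·(V₂/V₃) = 3.263 atm.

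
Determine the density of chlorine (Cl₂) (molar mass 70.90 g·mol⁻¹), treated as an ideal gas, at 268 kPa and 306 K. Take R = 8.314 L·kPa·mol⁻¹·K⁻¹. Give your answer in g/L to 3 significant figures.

ρ ≈ 7.47 g/L

ρ = PM/(RT) = (268 × 70.90) / (8.314 × 306.0)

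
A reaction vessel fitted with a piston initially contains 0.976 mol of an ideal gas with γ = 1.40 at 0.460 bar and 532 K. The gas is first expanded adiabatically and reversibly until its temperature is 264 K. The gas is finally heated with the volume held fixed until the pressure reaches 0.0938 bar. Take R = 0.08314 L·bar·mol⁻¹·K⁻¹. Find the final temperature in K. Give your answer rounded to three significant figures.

T₃ ≈ 625 K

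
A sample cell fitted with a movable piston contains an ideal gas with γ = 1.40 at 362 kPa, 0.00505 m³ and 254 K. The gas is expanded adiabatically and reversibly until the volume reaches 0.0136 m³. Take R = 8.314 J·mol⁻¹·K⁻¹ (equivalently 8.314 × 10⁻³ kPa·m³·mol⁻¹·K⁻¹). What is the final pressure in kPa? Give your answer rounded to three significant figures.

Reversible adiabatic, γ = 1.40: T₂ = T₁·(V₁/V₂)^(γ−1) = 170.9 K; P₂ = P₁·(V₁/V₂)^γ = 90.44 kPa.

P₂ ≈ 90.4 kPa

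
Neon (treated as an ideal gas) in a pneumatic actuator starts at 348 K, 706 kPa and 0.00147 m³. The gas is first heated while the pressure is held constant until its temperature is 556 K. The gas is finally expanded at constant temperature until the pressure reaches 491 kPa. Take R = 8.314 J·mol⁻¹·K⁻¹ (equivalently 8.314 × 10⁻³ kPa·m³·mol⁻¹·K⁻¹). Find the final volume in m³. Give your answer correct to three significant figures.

P constant ⇒ V ∝ T: P₂ = P₁; V₂ = V₁·(T₂/T₁) = 0.002349 m³.
Isothermal, so P V is constant: T₃ = T₂; V₃ = V₂·(P₂/P₃) = 0.003377 m³.

V₃ ≈ 0.00338 m³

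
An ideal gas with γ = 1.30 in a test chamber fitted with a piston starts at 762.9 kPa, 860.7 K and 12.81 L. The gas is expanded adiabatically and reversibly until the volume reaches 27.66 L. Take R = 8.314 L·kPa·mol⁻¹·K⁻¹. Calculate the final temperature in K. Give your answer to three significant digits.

Adiabatic (γ = 1.30), T V^(γ−1) and P V^γ constant: T₂ = T₁·(V₁/V₂)^(γ−1) = 683.2 K; P₂ = P₁·(V₁/V₂)^γ = 280.5 kPa.

T₂ ≈ 683 K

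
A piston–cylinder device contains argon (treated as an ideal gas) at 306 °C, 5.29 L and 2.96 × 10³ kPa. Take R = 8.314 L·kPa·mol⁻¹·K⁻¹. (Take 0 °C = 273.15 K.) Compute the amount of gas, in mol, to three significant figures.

n ≈ 3.25 mol

Convert: T = 579.15 K.
PV = nRT ⇒ n = PV/(RT) = (2.96e+03 × 5.29) / (8.314 × 579.15)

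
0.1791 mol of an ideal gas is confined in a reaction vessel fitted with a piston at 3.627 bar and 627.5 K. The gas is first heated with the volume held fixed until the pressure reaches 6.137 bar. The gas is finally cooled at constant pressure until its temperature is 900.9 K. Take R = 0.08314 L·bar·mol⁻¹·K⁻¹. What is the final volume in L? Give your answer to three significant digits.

V₃ ≈ 2.19 L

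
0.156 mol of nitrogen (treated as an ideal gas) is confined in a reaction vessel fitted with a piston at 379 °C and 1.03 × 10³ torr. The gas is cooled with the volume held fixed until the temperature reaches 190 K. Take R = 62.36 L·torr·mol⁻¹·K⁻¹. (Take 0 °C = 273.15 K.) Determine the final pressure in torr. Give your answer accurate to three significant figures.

Convert: T₁ = 652.1 K.
From PV = nRT: V₁ = nRT₁/P₁ = 6.159 L.
V constant ⇒ P ∝ T: V₂ = V₁; P₂ = P₁·(T₂/T₁) = 300.1 torr.

P₂ ≈ 300 torr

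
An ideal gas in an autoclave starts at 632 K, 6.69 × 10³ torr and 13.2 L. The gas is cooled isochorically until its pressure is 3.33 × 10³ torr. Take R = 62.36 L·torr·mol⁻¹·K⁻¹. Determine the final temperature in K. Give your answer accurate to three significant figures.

V constant ⇒ P ∝ T: V₂ = V₁; T₂ = T₁·(P₂/P₁) = 314.6 K.

T₂ ≈ 315 K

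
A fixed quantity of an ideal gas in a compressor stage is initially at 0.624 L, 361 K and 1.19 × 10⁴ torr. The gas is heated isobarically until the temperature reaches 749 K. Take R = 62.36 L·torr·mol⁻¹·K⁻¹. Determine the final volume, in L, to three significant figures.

V₂ ≈ 1.29 L

Isobaric, so V/T is constant: P₂ = P₁; V₂ = V₁·(T₂/T₁) = 1.295 L.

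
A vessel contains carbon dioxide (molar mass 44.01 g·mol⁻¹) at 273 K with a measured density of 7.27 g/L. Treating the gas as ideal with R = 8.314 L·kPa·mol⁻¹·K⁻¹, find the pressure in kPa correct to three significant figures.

P ≈ 375 kPa

ρ = PM/(RT) ⇒ P = ρRT/M = (7.27 × 8.314 × 273.0) / 44.01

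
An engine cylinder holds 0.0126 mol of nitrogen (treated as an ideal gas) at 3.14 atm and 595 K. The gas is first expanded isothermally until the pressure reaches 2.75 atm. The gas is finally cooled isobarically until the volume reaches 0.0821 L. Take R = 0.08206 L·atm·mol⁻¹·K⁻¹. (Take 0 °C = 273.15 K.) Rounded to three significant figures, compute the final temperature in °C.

T₃ ≈ -54.8 °C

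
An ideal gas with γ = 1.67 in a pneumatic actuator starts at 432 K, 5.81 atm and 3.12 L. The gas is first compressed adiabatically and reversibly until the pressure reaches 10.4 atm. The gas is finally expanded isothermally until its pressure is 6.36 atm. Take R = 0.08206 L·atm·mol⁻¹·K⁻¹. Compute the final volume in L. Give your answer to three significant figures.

V₃ ≈ 3.60 L

Reversible adiabatic, γ = 1.67: T₂ = T₁·(P₂/P₁)^((γ−1)/γ) = 545.7 K; V₂ = V₁·(P₁/P₂)^(1/γ) = 2.202 L.
T constant ⇒ Boyle's law P V = const: T₃ = T₂; V₃ = V₂·(P₂/P₃) = 3.600 L.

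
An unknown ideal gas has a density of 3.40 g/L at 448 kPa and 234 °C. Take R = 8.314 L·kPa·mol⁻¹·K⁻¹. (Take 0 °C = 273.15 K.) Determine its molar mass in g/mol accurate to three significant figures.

M ≈ 32.0 g/mol

ρ = PM/(RT) ⇒ M = ρRT/P = (3.40 × 8.314 × 507.1) / 448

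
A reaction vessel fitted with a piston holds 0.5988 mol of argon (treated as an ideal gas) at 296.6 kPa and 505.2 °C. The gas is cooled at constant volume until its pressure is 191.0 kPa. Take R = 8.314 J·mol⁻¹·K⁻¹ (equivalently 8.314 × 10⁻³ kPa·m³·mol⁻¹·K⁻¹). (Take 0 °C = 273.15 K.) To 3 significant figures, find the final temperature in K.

Convert: T₁ = 778.3 K.
From PV = nRT: V₁ = nRT₁/P₁ = 0.01306 m³.
V constant ⇒ P ∝ T: V₂ = V₁; T₂ = T₁·(P₂/P₁) = 501.2 K.

T₂ ≈ 501 K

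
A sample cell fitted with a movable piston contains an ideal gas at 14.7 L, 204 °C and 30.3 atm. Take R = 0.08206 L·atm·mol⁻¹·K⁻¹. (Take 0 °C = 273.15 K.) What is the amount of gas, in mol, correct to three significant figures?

n ≈ 11.4 mol

Convert: T = 477.15 K.
PV = nRT ⇒ n = PV/(RT) = (30.3 × 14.7) / (0.08206 × 477.15)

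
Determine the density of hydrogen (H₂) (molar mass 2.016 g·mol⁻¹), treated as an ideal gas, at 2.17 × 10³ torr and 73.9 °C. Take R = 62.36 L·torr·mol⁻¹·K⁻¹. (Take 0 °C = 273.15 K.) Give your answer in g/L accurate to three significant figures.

ρ = PM/(RT) = (2.17e+03 × 2.016) / (62.36 × 347.0)

ρ ≈ 0.202 g/L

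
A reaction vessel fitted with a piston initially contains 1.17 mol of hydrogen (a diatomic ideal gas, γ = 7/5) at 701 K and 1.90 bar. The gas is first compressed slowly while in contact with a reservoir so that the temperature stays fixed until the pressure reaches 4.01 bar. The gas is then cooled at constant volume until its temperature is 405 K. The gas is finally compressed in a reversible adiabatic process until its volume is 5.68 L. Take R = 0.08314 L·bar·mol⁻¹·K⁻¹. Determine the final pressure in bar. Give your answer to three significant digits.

From PV = nRT: V₁ = nRT₁/P₁ = 35.89 L.
Isothermal, so P V is constant: T₂ = T₁; V₂ = V₁·(P₁/P₂) = 17.00 L.
V constant ⇒ P ∝ T: V₃ = V₂; P₃ = P₂·(T₃/T₂) = 2.317 bar.
Adiabatic (γ = 7/5), T V^(γ−1) and P V^γ constant: T₄ = T₃·(V₃/V₄)^(γ−1) = 628.0 K; P₄ = P₃·(V₃/V₄)^γ = 10.75 bar.

P₄ ≈ 10.8 bar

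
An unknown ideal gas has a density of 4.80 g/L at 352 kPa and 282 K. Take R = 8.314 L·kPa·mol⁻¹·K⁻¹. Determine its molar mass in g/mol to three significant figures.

M ≈ 32.0 g/mol

ρ = PM/(RT) ⇒ M = ρRT/P = (4.80 × 8.314 × 282.0) / 352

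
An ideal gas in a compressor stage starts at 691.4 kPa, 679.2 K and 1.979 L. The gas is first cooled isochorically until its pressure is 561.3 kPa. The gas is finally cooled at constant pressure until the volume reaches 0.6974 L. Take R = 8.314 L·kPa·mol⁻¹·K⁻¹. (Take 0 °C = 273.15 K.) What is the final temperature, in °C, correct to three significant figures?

V constant ⇒ P ∝ T: V₂ = V₁; T₂ = T₁·(P₂/P₁) = 551.4 K.
Isobaric, so V/T is constant: P₃ = P₂; T₃ = T₂·(V₃/V₂) = 194.3 K.

T₃ ≈ -78.8 °C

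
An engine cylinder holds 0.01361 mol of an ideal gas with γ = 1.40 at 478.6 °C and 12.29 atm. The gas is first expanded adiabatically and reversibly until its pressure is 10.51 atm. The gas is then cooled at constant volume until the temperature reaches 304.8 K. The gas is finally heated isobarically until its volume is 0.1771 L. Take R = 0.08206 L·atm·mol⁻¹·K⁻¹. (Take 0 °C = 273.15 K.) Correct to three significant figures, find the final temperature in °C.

Convert: T₁ = 751.8 K.
From PV = nRT: V₁ = nRT₁/P₁ = 0.06831 L.
Reversible adiabatic, γ = 1.40: T₂ = T₁·(P₂/P₁)^((γ−1)/γ) = 718.9 K; V₂ = V₁·(P₁/P₂)^(1/γ) = 0.07639 L.
V constant ⇒ P ∝ T: V₃ = V₂; P₃ = P₂·(T₃/T₂) = 4.456 atm.
P constant ⇒ V ∝ T: P₄ = P₃; T₄ = T₃·(V₄/V₃) = 706.6 K.

T₄ ≈ 433 °C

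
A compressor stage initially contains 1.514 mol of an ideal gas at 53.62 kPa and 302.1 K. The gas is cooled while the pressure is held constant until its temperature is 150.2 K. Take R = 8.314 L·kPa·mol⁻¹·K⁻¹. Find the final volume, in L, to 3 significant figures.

From PV = nRT: V₁ = nRT₁/P₁ = 70.92 L.
Isobaric, so V/T is constant: P₂ = P₁; V₂ = V₁·(T₂/T₁) = 35.26 L.

V₂ ≈ 35.3 L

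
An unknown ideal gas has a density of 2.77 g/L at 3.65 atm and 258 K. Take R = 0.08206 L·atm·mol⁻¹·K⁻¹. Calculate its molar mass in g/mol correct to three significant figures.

M ≈ 16.1 g/mol

ρ = PM/(RT) ⇒ M = ρRT/P = (2.77 × 0.08206 × 258.0) / 3.65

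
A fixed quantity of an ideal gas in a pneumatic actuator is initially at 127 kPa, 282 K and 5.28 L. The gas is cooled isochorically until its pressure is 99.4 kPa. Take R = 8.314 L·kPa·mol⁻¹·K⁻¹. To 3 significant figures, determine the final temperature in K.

T₂ ≈ 221 K

Isochoric, so P/T is constant: V₂ = V₁; T₂ = T₁·(P₂/P₁) = 220.7 K.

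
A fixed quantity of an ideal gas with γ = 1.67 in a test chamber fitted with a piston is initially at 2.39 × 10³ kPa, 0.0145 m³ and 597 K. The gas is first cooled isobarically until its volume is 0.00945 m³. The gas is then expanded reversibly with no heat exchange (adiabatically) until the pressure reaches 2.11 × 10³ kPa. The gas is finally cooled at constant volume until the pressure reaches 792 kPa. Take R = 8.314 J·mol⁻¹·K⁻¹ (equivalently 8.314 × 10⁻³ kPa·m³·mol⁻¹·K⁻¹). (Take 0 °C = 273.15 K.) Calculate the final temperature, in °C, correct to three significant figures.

P constant ⇒ V ∝ T: P₂ = P₁; T₂ = T₁·(V₂/V₁) = 389.1 K.
Adiabatic (γ = 1.67), T V^(γ−1) and P V^γ constant: T₃ = T₂·(P₃/P₂)^((γ−1)/γ) = 370.1 K; V₃ = V₂·(P₂/P₃)^(1/γ) = 0.01018 m³.
Isochoric, so P/T is constant: V₄ = V₃; T₄ = T₃·(P₄/P₃) = 138.9 K.

T₄ ≈ -134 °C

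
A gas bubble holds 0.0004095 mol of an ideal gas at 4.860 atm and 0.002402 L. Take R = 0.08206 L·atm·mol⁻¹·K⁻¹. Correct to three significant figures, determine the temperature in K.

T ≈ 347 K

PV = nRT ⇒ T = PV/(nR) = (4.860 × 0.002402) / (0.0004095 × 0.08206)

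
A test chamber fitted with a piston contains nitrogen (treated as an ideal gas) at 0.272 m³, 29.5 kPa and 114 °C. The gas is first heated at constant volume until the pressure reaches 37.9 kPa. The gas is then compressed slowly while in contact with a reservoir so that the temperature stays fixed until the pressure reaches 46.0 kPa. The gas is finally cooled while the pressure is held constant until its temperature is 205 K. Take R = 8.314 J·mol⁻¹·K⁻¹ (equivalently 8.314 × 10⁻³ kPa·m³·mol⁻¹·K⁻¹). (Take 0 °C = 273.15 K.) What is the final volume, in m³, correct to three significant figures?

V₄ ≈ 0.0924 m³

Convert: T₁ = 387.1 K.
V constant ⇒ P ∝ T: V₂ = V₁; T₂ = T₁·(P₂/P₁) = 497.4 K.
T constant ⇒ Boyle's law P V = const: T₃ = T₂; V₃ = V₂·(P₂/P₃) = 0.2241 m³.
P constant ⇒ V ∝ T: P₄ = P₃; V₄ = V₃·(T₄/T₃) = 0.09237 m³.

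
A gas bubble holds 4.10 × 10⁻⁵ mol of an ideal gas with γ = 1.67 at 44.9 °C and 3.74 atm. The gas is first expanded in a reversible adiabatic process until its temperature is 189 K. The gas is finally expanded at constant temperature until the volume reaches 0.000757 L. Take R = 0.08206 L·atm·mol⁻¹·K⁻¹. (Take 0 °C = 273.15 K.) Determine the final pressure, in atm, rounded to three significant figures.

Convert: T₁ = 318.0 K.
From PV = nRT: V₁ = nRT₁/P₁ = 0.0002861 L.
Reversible adiabatic, γ = 1.67: P₂ = P₁·(T₂/T₁)^(γ/(γ−1)) = 1.022 atm; V₂ = V₁·(T₁/T₂)^(1/(γ−1)) = 0.0006222 L.
T constant ⇒ Boyle's law P V = const: T₃ = T₂; P₃ = P₂·(V₂/V₃) = 0.8400 atm.

P₃ ≈ 0.840 atm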